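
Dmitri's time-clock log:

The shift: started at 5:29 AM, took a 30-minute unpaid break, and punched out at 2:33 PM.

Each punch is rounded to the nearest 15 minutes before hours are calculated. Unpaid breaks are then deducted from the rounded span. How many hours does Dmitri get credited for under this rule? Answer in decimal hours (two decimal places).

8.50 hours

The shift: in 5:29 AM→5:30 AM, out 2:33 PM→2:30 PM; 9 h 0 min − 30 min = 8 h 30 min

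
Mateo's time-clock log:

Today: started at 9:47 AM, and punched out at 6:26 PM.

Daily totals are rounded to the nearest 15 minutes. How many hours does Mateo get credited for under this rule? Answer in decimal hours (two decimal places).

8.75 hours

Today: 9:47 AM–6:26 PM = 8 h 39 min → rounds to 8 h 45 min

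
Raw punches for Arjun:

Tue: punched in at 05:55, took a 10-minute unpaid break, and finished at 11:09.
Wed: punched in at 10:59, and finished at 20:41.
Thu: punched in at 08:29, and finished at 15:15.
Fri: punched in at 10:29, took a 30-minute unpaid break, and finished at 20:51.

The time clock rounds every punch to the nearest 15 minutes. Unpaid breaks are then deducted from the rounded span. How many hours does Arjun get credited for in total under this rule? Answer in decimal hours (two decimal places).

Tue: in 05:55→06:00, out 11:09→11:15; 5 h 15 min − 10 min = 5 h 5 min
Wed: in 10:59→11:00, out 20:41→20:45; 9 h 45 min
Thu: in 08:29→08:30, out 15:15→15:15; 6 h 45 min
Fri: in 10:29→10:30, out 20:51→20:45; 10 h 15 min − 30 min = 9 h 45 min
Total credited: 31 h 20 min.

31.33 hours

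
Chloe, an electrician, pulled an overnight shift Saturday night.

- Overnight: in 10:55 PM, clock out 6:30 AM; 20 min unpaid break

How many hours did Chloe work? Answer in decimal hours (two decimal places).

Overnight: 10:55 PM → midnight = 1 h 5 min; midnight → 6:30 AM = 6 h 30 min; span 7 h 35 min; less 20 min break → 7 h 15 min

7.25 hours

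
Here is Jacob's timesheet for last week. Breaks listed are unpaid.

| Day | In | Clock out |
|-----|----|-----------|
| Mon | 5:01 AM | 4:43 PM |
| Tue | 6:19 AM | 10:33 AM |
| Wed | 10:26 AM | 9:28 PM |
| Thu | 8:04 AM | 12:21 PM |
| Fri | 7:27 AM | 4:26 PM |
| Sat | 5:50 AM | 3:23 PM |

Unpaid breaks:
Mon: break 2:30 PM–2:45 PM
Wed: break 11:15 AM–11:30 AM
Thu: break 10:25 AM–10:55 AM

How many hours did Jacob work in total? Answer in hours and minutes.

48 h 47 min

Mon: 5:01 AM–4:43 PM = 11 h 42 min; less 15 min break → 11 h 27 min
Tue: 6:19 AM–10:33 AM = 4 h 14 min
Wed: 10:26 AM–9:28 PM = 11 h 2 min; less 15 min break → 10 h 47 min
Thu: 8:04 AM–12:21 PM = 4 h 17 min; less 30 min break → 3 h 47 min
Fri: 7:27 AM–4:26 PM = 8 h 59 min
Sat: 5:50 AM–3:23 PM = 9 h 33 min
Total: 11 h 27 min + 4 h 14 min + 10 h 47 min + 3 h 47 min + 8 h 59 min + 9 h 33 min = 48 h 47 min.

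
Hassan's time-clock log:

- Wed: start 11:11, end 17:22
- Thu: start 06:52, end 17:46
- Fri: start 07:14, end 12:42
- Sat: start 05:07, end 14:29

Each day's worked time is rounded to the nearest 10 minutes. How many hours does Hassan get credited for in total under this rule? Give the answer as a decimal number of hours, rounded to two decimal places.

Wed: 11:11–17:22 = 6 h 11 min → rounds to 6 h 10 min
Thu: 06:52–17:46 = 10 h 54 min → rounds to 10 h 50 min
Fri: 07:14–12:42 = 5 h 28 min → rounds to 5 h 30 min
Sat: 05:07–14:29 = 9 h 22 min → rounds to 9 h 20 min
Total credited: 31 h 50 min.

31.83 hours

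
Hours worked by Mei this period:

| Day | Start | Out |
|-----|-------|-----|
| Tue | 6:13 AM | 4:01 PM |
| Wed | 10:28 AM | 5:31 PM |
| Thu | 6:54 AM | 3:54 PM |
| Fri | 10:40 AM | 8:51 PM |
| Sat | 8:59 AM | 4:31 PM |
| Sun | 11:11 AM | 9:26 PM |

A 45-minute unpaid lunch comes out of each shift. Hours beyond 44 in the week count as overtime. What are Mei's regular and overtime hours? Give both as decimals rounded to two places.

Regular 44.00 hours, overtime 5.32 hours

Tue: 6:13 AM–4:01 PM = 9 h 48 min; less 45 min break → 9 h 3 min
Wed: 10:28 AM–5:31 PM = 7 h 3 min; less 45 min break → 6 h 18 min
Thu: 6:54 AM–3:54 PM = 9 h 0 min; less 45 min break → 8 h 15 min
Fri: 10:40 AM–8:51 PM = 10 h 11 min; less 45 min break → 9 h 26 min
Sat: 8:59 AM–4:31 PM = 7 h 32 min; less 45 min break → 6 h 47 min
Sun: 11:11 AM–9:26 PM = 10 h 15 min; less 45 min break → 9 h 30 min
Total worked: 49 h 19 min = 49.32 h.
Threshold 44 h → overtime 5 h 19 min, regular 44 h 0 min.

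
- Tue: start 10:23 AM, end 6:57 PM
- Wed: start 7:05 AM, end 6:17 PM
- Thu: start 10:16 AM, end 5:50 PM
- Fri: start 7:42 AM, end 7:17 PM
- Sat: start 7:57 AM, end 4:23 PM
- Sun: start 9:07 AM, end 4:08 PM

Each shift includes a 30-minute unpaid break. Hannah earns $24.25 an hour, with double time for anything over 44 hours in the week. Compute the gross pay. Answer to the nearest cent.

Tue: 10:23 AM–6:57 PM = 8 h 34 min; less 30 min break → 8 h 4 min
Wed: 7:05 AM–6:17 PM = 11 h 12 min; less 30 min break → 10 h 42 min
Thu: 10:16 AM–5:50 PM = 7 h 34 min; less 30 min break → 7 h 4 min
Fri: 7:42 AM–7:17 PM = 11 h 35 min; less 30 min break → 11 h 5 min
Sat: 7:57 AM–4:23 PM = 8 h 26 min; less 30 min break → 7 h 56 min
Sun: 9:07 AM–4:08 PM = 7 h 1 min; less 30 min break → 6 h 31 min
Total worked: 51 h 22 min = 3082 min.
Regular 44 h 0 min = 2640 min at $24.25/h; overtime 7 h 22 min = 442 min at $48.50/h.
Pay = (2640 × $24.25 + 442 × $48.50) ÷ 60 = $1424.28.

$1424.28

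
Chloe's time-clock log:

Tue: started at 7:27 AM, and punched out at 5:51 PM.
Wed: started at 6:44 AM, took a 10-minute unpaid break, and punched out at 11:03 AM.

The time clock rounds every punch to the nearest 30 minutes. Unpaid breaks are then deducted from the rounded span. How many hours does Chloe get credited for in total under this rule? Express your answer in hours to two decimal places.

Tue: in 7:27 AM→7:30 AM, out 5:51 PM→6:00 PM; 10 h 30 min
Wed: in 6:44 AM→6:30 AM, out 11:03 AM→11:00 AM; 4 h 30 min − 10 min = 4 h 20 min
Total credited: 14 h 50 min.

14.83 hours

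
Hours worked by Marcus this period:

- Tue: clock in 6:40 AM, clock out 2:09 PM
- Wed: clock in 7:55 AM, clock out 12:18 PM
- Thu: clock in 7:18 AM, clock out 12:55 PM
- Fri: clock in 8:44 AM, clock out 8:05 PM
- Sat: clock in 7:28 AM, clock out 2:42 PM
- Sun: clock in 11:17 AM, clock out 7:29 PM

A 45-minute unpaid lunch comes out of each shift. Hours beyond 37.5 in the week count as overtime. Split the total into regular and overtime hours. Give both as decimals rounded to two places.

Regular 37.50 hours, overtime 2.27 hours

Tue: 6:40 AM–2:09 PM = 7 h 29 min; less 45 min break → 6 h 44 min
Wed: 7:55 AM–12:18 PM = 4 h 23 min; less 45 min break → 3 h 38 min
Thu: 7:18 AM–12:55 PM = 5 h 37 min; less 45 min break → 4 h 52 min
Fri: 8:44 AM–8:05 PM = 11 h 21 min; less 45 min break → 10 h 36 min
Sat: 7:28 AM–2:42 PM = 7 h 14 min; less 45 min break → 6 h 29 min
Sun: 11:17 AM–7:29 PM = 8 h 12 min; less 45 min break → 7 h 27 min
Total worked: 39 h 46 min = 39.77 h.
Threshold 37.5 h → overtime 2 h 16 min, regular 37 h 30 min.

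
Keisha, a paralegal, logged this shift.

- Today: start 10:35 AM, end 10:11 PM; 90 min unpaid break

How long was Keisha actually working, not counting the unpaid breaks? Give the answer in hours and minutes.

Today: 10:35 AM–10:11 PM = 11 h 36 min; less 90 min break → 10 h 6 min

10 h 6 min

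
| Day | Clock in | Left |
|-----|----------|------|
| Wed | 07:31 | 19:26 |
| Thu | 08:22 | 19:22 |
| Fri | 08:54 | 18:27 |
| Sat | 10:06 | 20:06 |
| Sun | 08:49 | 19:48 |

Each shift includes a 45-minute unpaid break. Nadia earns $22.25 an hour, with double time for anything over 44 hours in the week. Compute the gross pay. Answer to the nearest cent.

Wed: 07:31–19:26 = 11 h 55 min; less 45 min break → 11 h 10 min
Thu: 08:22–19:22 = 11 h 0 min; less 45 min break → 10 h 15 min
Fri: 08:54–18:27 = 9 h 33 min; less 45 min break → 8 h 48 min
Sat: 10:06–20:06 = 10 h 0 min; less 45 min break → 9 h 15 min
Sun: 08:49–19:48 = 10 h 59 min; less 45 min break → 10 h 14 min
Total worked: 49 h 42 min = 2982 min.
Regular 44 h 0 min = 2640 min at $22.25/h; overtime 5 h 42 min = 342 min at $44.50/h.
Pay = (2640 × $22.25 + 342 × $44.50) ÷ 60 = $1232.65.

$1232.65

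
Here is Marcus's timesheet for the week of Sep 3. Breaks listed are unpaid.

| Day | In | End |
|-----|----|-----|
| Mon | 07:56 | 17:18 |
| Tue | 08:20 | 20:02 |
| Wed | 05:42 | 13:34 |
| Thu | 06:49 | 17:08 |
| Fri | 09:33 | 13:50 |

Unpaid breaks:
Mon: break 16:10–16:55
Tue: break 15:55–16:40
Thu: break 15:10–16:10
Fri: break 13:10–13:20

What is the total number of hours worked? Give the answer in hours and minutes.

Mon: 07:56–17:18 = 9 h 22 min; less 45 min break → 8 h 37 min
Tue: 08:20–20:02 = 11 h 42 min; less 45 min break → 10 h 57 min
Wed: 05:42–13:34 = 7 h 52 min
Thu: 06:49–17:08 = 10 h 19 min; less 60 min break → 9 h 19 min
Fri: 09:33–13:50 = 4 h 17 min; less 10 min break → 4 h 7 min
Total: 8 h 37 min + 10 h 57 min + 7 h 52 min + 9 h 19 min + 4 h 7 min = 40 h 52 min.

40 h 52 min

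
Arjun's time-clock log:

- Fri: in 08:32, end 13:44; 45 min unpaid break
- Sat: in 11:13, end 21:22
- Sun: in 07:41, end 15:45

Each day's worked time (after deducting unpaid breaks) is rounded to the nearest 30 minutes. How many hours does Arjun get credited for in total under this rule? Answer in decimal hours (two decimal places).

Fri: 08:32–13:44 = 5 h 12 min − 45 min = 4 h 27 min → rounds to 4 h 30 min
Sat: 11:13–21:22 = 10 h 9 min → rounds to 10 h 0 min
Sun: 07:41–15:45 = 8 h 4 min → rounds to 8 h 0 min
Total credited: 22 h 30 min.

22.50 hours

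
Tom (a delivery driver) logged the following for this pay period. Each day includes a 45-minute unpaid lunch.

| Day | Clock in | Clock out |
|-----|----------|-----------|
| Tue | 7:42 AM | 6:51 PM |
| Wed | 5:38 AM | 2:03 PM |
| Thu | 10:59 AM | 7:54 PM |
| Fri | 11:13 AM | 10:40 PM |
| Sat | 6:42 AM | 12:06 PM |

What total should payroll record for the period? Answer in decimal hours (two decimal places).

Tue: 7:42 AM–6:51 PM = 11 h 9 min; less 45 min break → 10 h 24 min
Wed: 5:38 AM–2:03 PM = 8 h 25 min; less 45 min break → 7 h 40 min
Thu: 10:59 AM–7:54 PM = 8 h 55 min; less 45 min break → 8 h 10 min
Fri: 11:13 AM–10:40 PM = 11 h 27 min; less 45 min break → 10 h 42 min
Sat: 6:42 AM–12:06 PM = 5 h 24 min; less 45 min break → 4 h 39 min
Total: 10 h 24 min + 7 h 40 min + 8 h 10 min + 10 h 42 min + 4 h 39 min = 41 h 35 min.

41.58 hours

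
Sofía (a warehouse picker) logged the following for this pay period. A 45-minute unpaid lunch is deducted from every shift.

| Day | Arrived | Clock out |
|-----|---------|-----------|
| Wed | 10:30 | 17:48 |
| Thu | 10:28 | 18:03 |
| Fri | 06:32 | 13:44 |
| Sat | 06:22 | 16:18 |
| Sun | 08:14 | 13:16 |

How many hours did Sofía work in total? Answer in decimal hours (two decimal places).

33.30 hours

Wed: 10:30–17:48 = 7 h 18 min; less 45 min break → 6 h 33 min
Thu: 10:28–18:03 = 7 h 35 min; less 45 min break → 6 h 50 min
Fri: 06:32–13:44 = 7 h 12 min; less 45 min break → 6 h 27 min
Sat: 06:22–16:18 = 9 h 56 min; less 45 min break → 9 h 11 min
Sun: 08:14–13:16 = 5 h 2 min; less 45 min break → 4 h 17 min
Total: 6 h 33 min + 6 h 50 min + 6 h 27 min + 9 h 11 min + 4 h 17 min = 33 h 18 min.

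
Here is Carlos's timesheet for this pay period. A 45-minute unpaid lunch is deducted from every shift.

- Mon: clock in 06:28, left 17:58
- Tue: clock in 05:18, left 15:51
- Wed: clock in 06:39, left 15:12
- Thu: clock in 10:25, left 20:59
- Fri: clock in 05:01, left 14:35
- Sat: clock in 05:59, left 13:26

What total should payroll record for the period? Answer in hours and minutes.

Mon: 06:28–17:58 = 11 h 30 min; less 45 min break → 10 h 45 min
Tue: 05:18–15:51 = 10 h 33 min; less 45 min break → 9 h 48 min
Wed: 06:39–15:12 = 8 h 33 min; less 45 min break → 7 h 48 min
Thu: 10:25–20:59 = 10 h 34 min; less 45 min break → 9 h 49 min
Fri: 05:01–14:35 = 9 h 34 min; less 45 min break → 8 h 49 min
Sat: 05:59–13:26 = 7 h 27 min; less 45 min break → 6 h 42 min
Total: 10 h 45 min + 9 h 48 min + 7 h 48 min + 9 h 49 min + 8 h 49 min + 6 h 42 min = 53 h 41 min.

53 h 41 min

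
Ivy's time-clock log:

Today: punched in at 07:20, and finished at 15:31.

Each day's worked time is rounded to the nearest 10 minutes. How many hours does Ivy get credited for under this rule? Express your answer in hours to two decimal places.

Today: 07:20–15:31 = 8 h 11 min → rounds to 8 h 10 min

8.17 hours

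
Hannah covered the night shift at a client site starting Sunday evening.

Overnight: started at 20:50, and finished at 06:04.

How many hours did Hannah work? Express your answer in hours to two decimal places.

9.23 hours

Overnight: 20:50 → midnight = 3 h 10 min; midnight → 06:04 = 6 h 4 min; span 9 h 14 min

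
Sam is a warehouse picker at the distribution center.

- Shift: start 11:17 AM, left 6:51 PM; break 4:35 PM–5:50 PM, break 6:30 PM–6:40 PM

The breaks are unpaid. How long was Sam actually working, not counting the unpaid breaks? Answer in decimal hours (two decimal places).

Shift: 11:17 AM–6:51 PM = 7 h 34 min; less 85 min break → 6 h 9 min

6.15 hours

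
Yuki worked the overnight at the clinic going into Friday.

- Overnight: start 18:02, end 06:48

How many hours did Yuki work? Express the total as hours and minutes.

12 h 46 min

Overnight: 18:02 → midnight = 5 h 58 min; midnight → 06:48 = 6 h 48 min; span 12 h 46 min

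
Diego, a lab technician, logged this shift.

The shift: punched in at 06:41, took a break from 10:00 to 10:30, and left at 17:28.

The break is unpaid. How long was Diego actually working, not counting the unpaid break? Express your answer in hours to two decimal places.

The shift: 06:41–17:28 = 10 h 47 min; less 30 min break → 10 h 17 min

10.28 hours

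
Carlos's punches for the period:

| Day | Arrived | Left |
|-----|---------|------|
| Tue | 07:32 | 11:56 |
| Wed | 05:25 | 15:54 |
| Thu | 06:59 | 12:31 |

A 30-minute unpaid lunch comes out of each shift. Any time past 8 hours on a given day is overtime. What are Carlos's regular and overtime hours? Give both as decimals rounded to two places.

Regular 16.93 hours, overtime 1.98 hours

Tue: 07:32–11:56 = 4 h 24 min; less 30 min break → 3 h 54 min
Wed: 05:25–15:54 = 10 h 29 min; less 30 min break → 9 h 59 min
Thu: 06:59–12:31 = 5 h 32 min; less 30 min break → 5 h 2 min
Tue reg 3 h 54 min / OT 0 h 0 min; Wed reg 8 h 0 min / OT 1 h 59 min; Thu reg 5 h 2 min / OT 0 h 0 min.
Totals: regular 16 h 56 min, overtime 1 h 59 min.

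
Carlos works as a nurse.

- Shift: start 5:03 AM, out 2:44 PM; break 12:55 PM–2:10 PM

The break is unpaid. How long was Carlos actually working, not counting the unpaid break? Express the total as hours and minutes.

Shift: 5:03 AM–2:44 PM = 9 h 41 min; less 75 min break → 8 h 26 min

8 h 26 min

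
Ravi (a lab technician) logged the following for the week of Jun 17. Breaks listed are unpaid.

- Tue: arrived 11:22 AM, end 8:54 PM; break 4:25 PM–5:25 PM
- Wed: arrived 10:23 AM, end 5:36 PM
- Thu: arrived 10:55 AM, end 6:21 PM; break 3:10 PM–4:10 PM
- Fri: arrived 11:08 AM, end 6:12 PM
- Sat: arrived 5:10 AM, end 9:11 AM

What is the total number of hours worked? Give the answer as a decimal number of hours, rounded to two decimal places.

Tue: 11:22 AM–8:54 PM = 9 h 32 min; less 60 min break → 8 h 32 min
Wed: 10:23 AM–5:36 PM = 7 h 13 min
Thu: 10:55 AM–6:21 PM = 7 h 26 min; less 60 min break → 6 h 26 min
Fri: 11:08 AM–6:12 PM = 7 h 4 min
Sat: 5:10 AM–9:11 AM = 4 h 1 min
Total: 8 h 32 min + 7 h 13 min + 6 h 26 min + 7 h 4 min + 4 h 1 min = 33 h 16 min.

33.27 hours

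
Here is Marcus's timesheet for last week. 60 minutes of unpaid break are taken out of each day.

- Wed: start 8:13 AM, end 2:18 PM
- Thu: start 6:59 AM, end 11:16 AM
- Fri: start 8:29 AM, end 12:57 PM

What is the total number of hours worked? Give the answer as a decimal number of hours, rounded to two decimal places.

11.83 hours

Wed: 8:13 AM–2:18 PM = 6 h 5 min; less 60 min break → 5 h 5 min
Thu: 6:59 AM–11:16 AM = 4 h 17 min; less 60 min break → 3 h 17 min
Fri: 8:29 AM–12:57 PM = 4 h 28 min; less 60 min break → 3 h 28 min
Total: 5 h 5 min + 3 h 17 min + 3 h 28 min = 11 h 50 min.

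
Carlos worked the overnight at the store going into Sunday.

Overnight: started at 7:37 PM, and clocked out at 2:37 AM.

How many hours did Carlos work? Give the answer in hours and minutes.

7 h 0 min

Overnight: 7:37 PM → midnight = 4 h 23 min; midnight → 2:37 AM = 2 h 37 min; span 7 h 0 min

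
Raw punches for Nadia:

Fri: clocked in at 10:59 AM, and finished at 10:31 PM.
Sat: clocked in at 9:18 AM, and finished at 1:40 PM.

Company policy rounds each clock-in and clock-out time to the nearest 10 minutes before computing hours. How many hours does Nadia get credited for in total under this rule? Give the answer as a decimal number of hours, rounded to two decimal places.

Fri: in 10:59 AM→11:00 AM, out 10:31 PM→10:30 PM; 11 h 30 min
Sat: in 9:18 AM→9:20 AM, out 1:40 PM→1:40 PM; 4 h 20 min
Total credited: 15 h 50 min.

15.83 hours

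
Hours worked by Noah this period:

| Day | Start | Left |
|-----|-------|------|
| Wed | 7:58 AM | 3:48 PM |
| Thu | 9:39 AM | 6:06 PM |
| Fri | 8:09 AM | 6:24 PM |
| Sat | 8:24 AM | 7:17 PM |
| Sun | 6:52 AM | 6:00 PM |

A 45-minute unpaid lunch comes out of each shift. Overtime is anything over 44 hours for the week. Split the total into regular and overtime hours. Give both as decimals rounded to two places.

Wed: 7:58 AM–3:48 PM = 7 h 50 min; less 45 min break → 7 h 5 min
Thu: 9:39 AM–6:06 PM = 8 h 27 min; less 45 min break → 7 h 42 min
Fri: 8:09 AM–6:24 PM = 10 h 15 min; less 45 min break → 9 h 30 min
Sat: 8:24 AM–7:17 PM = 10 h 53 min; less 45 min break → 10 h 8 min
Sun: 6:52 AM–6:00 PM = 11 h 8 min; less 45 min break → 10 h 23 min
Total worked: 44 h 48 min = 44.80 h.
Threshold 44 h → overtime 0 h 48 min, regular 44 h 0 min.

Regular 44.00 hours, overtime 0.80 hours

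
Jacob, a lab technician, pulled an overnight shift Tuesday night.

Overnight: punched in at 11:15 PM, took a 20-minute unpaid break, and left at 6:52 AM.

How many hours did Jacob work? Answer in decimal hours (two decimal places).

Overnight: 11:15 PM → midnight = 0 h 45 min; midnight → 6:52 AM = 6 h 52 min; span 7 h 37 min; less 20 min break → 7 h 17 min

7.28 hours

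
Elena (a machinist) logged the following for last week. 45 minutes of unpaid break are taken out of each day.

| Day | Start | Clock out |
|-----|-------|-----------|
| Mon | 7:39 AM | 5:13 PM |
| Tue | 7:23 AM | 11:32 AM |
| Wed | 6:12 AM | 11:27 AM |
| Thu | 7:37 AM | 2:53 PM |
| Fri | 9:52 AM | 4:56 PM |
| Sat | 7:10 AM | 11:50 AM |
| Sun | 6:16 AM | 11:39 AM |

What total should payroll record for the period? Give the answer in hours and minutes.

Mon: 7:39 AM–5:13 PM = 9 h 34 min; less 45 min break → 8 h 49 min
Tue: 7:23 AM–11:32 AM = 4 h 9 min; less 45 min break → 3 h 24 min
Wed: 6:12 AM–11:27 AM = 5 h 15 min; less 45 min break → 4 h 30 min
Thu: 7:37 AM–2:53 PM = 7 h 16 min; less 45 min break → 6 h 31 min
Fri: 9:52 AM–4:56 PM = 7 h 4 min; less 45 min break → 6 h 19 min
Sat: 7:10 AM–11:50 AM = 4 h 40 min; less 45 min break → 3 h 55 min
Sun: 6:16 AM–11:39 AM = 5 h 23 min; less 45 min break → 4 h 38 min
Total: 8 h 49 min + 3 h 24 min + 4 h 30 min + 6 h 31 min + 6 h 19 min + 3 h 55 min + 4 h 38 min = 38 h 6 min.

38 h 6 min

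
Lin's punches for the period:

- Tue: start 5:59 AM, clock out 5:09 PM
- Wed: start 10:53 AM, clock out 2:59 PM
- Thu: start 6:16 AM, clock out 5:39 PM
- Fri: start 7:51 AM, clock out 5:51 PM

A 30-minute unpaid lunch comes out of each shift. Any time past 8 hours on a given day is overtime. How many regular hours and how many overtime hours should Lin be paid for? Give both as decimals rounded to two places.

Tue: 5:59 AM–5:09 PM = 11 h 10 min; less 30 min break → 10 h 40 min
Wed: 10:53 AM–2:59 PM = 4 h 6 min; less 30 min break → 3 h 36 min
Thu: 6:16 AM–5:39 PM = 11 h 23 min; less 30 min break → 10 h 53 min
Fri: 7:51 AM–5:51 PM = 10 h 0 min; less 30 min break → 9 h 30 min
Tue reg 8 h 0 min / OT 2 h 40 min; Wed reg 3 h 36 min / OT 0 h 0 min; Thu reg 8 h 0 min / OT 2 h 53 min; Fri reg 8 h 0 min / OT 1 h 30 min.
Totals: regular 27 h 36 min, overtime 7 h 3 min.

Regular 27.60 hours, overtime 7.05 hours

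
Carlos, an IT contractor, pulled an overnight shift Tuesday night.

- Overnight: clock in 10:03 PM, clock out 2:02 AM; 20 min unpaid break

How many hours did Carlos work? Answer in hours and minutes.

3 h 39 min

Overnight: 10:03 PM → midnight = 1 h 57 min; midnight → 2:02 AM = 2 h 2 min; span 3 h 59 min; less 20 min break → 3 h 39 min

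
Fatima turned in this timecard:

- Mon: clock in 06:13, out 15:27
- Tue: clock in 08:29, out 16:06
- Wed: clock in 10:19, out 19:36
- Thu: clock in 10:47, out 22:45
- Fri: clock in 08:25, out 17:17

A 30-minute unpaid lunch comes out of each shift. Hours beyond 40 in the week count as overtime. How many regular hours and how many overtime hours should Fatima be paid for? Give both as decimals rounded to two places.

Regular 40.00 hours, overtime 4.47 hours

Mon: 06:13–15:27 = 9 h 14 min; less 30 min break → 8 h 44 min
Tue: 08:29–16:06 = 7 h 37 min; less 30 min break → 7 h 7 min
Wed: 10:19–19:36 = 9 h 17 min; less 30 min break → 8 h 47 min
Thu: 10:47–22:45 = 11 h 58 min; less 30 min break → 11 h 28 min
Fri: 08:25–17:17 = 8 h 52 min; less 30 min break → 8 h 22 min
Total worked: 44 h 28 min = 44.47 h.
Threshold 40 h → overtime 4 h 28 min, regular 40 h 0 min.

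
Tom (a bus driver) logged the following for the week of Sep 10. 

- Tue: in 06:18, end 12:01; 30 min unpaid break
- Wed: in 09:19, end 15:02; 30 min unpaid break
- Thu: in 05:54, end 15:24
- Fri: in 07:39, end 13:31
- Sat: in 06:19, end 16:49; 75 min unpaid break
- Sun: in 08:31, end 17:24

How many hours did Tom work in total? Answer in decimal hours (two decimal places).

Tue: 06:18–12:01 = 5 h 43 min; less 30 min break → 5 h 13 min
Wed: 09:19–15:02 = 5 h 43 min; less 30 min break → 5 h 13 min
Thu: 05:54–15:24 = 9 h 30 min
Fri: 07:39–13:31 = 5 h 52 min
Sat: 06:19–16:49 = 10 h 30 min; less 75 min break → 9 h 15 min
Sun: 08:31–17:24 = 8 h 53 min
Total: 5 h 13 min + 5 h 13 min + 9 h 30 min + 5 h 52 min + 9 h 15 min + 8 h 53 min = 43 h 56 min.

43.93 hours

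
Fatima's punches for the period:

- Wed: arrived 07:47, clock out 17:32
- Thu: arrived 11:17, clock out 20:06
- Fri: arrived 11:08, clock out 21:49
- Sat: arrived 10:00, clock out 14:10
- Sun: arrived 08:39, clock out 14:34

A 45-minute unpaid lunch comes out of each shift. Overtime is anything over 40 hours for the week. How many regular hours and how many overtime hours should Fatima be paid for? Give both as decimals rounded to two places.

Wed: 07:47–17:32 = 9 h 45 min; less 45 min break → 9 h 0 min
Thu: 11:17–20:06 = 8 h 49 min; less 45 min break → 8 h 4 min
Fri: 11:08–21:49 = 10 h 41 min; less 45 min break → 9 h 56 min
Sat: 10:00–14:10 = 4 h 10 min; less 45 min break → 3 h 25 min
Sun: 08:39–14:34 = 5 h 55 min; less 45 min break → 5 h 10 min
Total worked: 35 h 35 min = 35.58 h.
Threshold 40 h → overtime 0 h 0 min, regular 35 h 35 min.

Regular 35.58 hours, overtime 0.00 hours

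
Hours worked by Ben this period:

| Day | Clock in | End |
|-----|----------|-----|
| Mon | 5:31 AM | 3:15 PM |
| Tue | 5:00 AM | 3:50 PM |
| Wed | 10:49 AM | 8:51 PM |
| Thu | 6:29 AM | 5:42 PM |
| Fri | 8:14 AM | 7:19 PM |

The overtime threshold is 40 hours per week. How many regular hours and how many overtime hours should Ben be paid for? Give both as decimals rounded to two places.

Mon: 5:31 AM–3:15 PM = 9 h 44 min
Tue: 5:00 AM–3:50 PM = 10 h 50 min
Wed: 10:49 AM–8:51 PM = 10 h 2 min
Thu: 6:29 AM–5:42 PM = 11 h 13 min
Fri: 8:14 AM–7:19 PM = 11 h 5 min
Total worked: 52 h 54 min = 52.90 h.
Threshold 40 h → overtime 12 h 54 min, regular 40 h 0 min.

Regular 40.00 hours, overtime 12.90 hours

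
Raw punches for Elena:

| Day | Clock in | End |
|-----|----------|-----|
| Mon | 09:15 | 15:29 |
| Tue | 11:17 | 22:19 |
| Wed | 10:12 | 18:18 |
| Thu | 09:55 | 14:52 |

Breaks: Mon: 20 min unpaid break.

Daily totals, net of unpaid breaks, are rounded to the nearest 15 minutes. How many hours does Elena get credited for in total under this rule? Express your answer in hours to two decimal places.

30.00 hours

Mon: 09:15–15:29 = 6 h 14 min − 20 min = 5 h 54 min → rounds to 6 h 0 min
Tue: 11:17–22:19 = 11 h 2 min → rounds to 11 h 0 min
Wed: 10:12–18:18 = 8 h 6 min → rounds to 8 h 0 min
Thu: 09:55–14:52 = 4 h 57 min → rounds to 5 h 0 min
Total credited: 30 h 0 min.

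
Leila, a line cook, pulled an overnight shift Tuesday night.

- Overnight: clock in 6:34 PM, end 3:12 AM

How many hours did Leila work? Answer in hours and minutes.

8 h 38 min

Overnight: 6:34 PM → midnight = 5 h 26 min; midnight → 3:12 AM = 3 h 12 min; span 8 h 38 min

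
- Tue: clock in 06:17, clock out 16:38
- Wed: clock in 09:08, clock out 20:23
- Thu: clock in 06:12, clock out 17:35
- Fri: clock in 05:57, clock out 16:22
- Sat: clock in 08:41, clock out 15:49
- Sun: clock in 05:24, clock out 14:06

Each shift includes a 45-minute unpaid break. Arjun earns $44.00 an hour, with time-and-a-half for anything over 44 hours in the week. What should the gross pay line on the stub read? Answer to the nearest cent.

Tue: 06:17–16:38 = 10 h 21 min; less 45 min break → 9 h 36 min
Wed: 09:08–20:23 = 11 h 15 min; less 45 min break → 10 h 30 min
Thu: 06:12–17:35 = 11 h 23 min; less 45 min break → 10 h 38 min
Fri: 05:57–16:22 = 10 h 25 min; less 45 min break → 9 h 40 min
Sat: 08:41–15:49 = 7 h 8 min; less 45 min break → 6 h 23 min
Sun: 05:24–14:06 = 8 h 42 min; less 45 min break → 7 h 57 min
Total worked: 54 h 44 min = 3284 min.
Regular 44 h 0 min = 2640 min at $44.00/h; overtime 10 h 44 min = 644 min at $66.00/h.
Pay = (2640 × $44.00 + 644 × $66.00) ÷ 60 = $2644.40.

$2644.40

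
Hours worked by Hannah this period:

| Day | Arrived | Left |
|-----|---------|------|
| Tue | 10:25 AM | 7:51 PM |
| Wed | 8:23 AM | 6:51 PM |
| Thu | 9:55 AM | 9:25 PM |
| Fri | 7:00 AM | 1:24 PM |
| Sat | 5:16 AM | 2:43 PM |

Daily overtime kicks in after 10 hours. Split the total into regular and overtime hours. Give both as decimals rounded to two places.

Regular 45.28 hours, overtime 1.97 hours

Tue: 10:25 AM–7:51 PM = 9 h 26 min
Wed: 8:23 AM–6:51 PM = 10 h 28 min
Thu: 9:55 AM–9:25 PM = 11 h 30 min
Fri: 7:00 AM–1:24 PM = 6 h 24 min
Sat: 5:16 AM–2:43 PM = 9 h 27 min
Tue reg 9 h 26 min / OT 0 h 0 min; Wed reg 10 h 0 min / OT 0 h 28 min; Thu reg 10 h 0 min / OT 1 h 30 min; Fri reg 6 h 24 min / OT 0 h 0 min; Sat reg 9 h 27 min / OT 0 h 0 min.
Totals: regular 45 h 17 min, overtime 1 h 58 min.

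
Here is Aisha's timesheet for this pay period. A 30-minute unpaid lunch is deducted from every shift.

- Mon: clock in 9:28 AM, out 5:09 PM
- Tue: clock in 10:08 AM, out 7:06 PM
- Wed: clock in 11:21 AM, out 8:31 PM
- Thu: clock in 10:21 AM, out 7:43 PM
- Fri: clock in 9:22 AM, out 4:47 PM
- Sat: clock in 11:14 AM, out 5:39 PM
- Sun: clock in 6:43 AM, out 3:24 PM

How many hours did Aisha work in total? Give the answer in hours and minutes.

54 h 12 min

Mon: 9:28 AM–5:09 PM = 7 h 41 min; less 30 min break → 7 h 11 min
Tue: 10:08 AM–7:06 PM = 8 h 58 min; less 30 min break → 8 h 28 min
Wed: 11:21 AM–8:31 PM = 9 h 10 min; less 30 min break → 8 h 40 min
Thu: 10:21 AM–7:43 PM = 9 h 22 min; less 30 min break → 8 h 52 min
Fri: 9:22 AM–4:47 PM = 7 h 25 min; less 30 min break → 6 h 55 min
Sat: 11:14 AM–5:39 PM = 6 h 25 min; less 30 min break → 5 h 55 min
Sun: 6:43 AM–3:24 PM = 8 h 41 min; less 30 min break → 8 h 11 min
Total: 7 h 11 min + 8 h 28 min + 8 h 40 min + 8 h 52 min + 6 h 55 min + 5 h 55 min + 8 h 11 min = 54 h 12 min.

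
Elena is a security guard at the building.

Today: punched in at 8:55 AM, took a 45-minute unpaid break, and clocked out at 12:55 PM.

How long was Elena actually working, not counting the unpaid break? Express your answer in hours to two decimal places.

Today: 8:55 AM–12:55 PM = 4 h 0 min; less 45 min break → 3 h 15 min

3.25 hours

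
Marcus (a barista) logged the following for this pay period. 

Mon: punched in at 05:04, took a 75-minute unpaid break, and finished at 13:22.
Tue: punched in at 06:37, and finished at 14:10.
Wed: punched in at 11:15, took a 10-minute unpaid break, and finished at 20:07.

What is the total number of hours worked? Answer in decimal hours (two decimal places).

Mon: 05:04–13:22 = 8 h 18 min; less 75 min break → 7 h 3 min
Tue: 06:37–14:10 = 7 h 33 min
Wed: 11:15–20:07 = 8 h 52 min; less 10 min break → 8 h 42 min
Total: 7 h 3 min + 7 h 33 min + 8 h 42 min = 23 h 18 min.

23.30 hours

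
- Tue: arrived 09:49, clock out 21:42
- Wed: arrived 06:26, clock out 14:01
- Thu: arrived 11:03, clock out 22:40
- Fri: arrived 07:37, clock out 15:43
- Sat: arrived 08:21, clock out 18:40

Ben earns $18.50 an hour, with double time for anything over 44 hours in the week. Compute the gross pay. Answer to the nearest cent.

Tue: 09:49–21:42 = 11 h 53 min
Wed: 06:26–14:01 = 7 h 35 min
Thu: 11:03–22:40 = 11 h 37 min
Fri: 07:37–15:43 = 8 h 6 min
Sat: 08:21–18:40 = 10 h 19 min
Total worked: 49 h 30 min = 2970 min.
Regular 44 h 0 min = 2640 min at $18.50/h; overtime 5 h 30 min = 330 min at $37.00/h.
Pay = (2640 × $18.50 + 330 × $37.00) ÷ 60 = $1017.50.

$1017.50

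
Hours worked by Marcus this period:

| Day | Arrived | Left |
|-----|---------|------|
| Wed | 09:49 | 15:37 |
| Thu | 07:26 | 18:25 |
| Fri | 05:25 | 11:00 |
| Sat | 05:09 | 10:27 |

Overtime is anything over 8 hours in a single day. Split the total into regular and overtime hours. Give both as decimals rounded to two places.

Regular 24.68 hours, overtime 2.98 hours

Wed: 09:49–15:37 = 5 h 48 min
Thu: 07:26–18:25 = 10 h 59 min
Fri: 05:25–11:00 = 5 h 35 min
Sat: 05:09–10:27 = 5 h 18 min
Wed reg 5 h 48 min / OT 0 h 0 min; Thu reg 8 h 0 min / OT 2 h 59 min; Fri reg 5 h 35 min / OT 0 h 0 min; Sat reg 5 h 18 min / OT 0 h 0 min.
Totals: regular 24 h 41 min, overtime 2 h 59 min.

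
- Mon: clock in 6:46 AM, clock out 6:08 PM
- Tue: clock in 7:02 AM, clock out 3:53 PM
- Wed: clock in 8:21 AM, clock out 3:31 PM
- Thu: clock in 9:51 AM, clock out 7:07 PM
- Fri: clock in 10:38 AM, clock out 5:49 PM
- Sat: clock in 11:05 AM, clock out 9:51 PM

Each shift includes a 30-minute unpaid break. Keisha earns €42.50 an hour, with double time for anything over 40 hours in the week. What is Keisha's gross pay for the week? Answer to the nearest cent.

Mon: 6:46 AM–6:08 PM = 11 h 22 min; less 30 min break → 10 h 52 min
Tue: 7:02 AM–3:53 PM = 8 h 51 min; less 30 min break → 8 h 21 min
Wed: 8:21 AM–3:31 PM = 7 h 10 min; less 30 min break → 6 h 40 min
Thu: 9:51 AM–7:07 PM = 9 h 16 min; less 30 min break → 8 h 46 min
Fri: 10:38 AM–5:49 PM = 7 h 11 min; less 30 min break → 6 h 41 min
Sat: 11:05 AM–9:51 PM = 10 h 46 min; less 30 min break → 10 h 16 min
Total worked: 51 h 36 min = 3096 min.
Regular 40 h 0 min = 2400 min at €42.50/h; overtime 11 h 36 min = 696 min at €85.00/h.
Pay = (2400 × €42.50 + 696 × €85.00) ÷ 60 = €2686.00.

€2686.00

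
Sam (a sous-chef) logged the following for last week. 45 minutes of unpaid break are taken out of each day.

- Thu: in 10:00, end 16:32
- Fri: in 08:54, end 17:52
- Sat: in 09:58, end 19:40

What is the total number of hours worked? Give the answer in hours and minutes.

Thu: 10:00–16:32 = 6 h 32 min; less 45 min break → 5 h 47 min
Fri: 08:54–17:52 = 8 h 58 min; less 45 min break → 8 h 13 min
Sat: 09:58–19:40 = 9 h 42 min; less 45 min break → 8 h 57 min
Total: 5 h 47 min + 8 h 13 min + 8 h 57 min = 22 h 57 min.

22 h 57 min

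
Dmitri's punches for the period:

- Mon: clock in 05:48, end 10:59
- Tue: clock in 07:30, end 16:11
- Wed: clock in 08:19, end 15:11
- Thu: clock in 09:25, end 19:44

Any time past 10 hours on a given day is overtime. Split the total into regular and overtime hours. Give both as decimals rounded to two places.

Regular 30.73 hours, overtime 0.32 hours

Mon: 05:48–10:59 = 5 h 11 min
Tue: 07:30–16:11 = 8 h 41 min
Wed: 08:19–15:11 = 6 h 52 min
Thu: 09:25–19:44 = 10 h 19 min
Mon reg 5 h 11 min / OT 0 h 0 min; Tue reg 8 h 41 min / OT 0 h 0 min; Wed reg 6 h 52 min / OT 0 h 0 min; Thu reg 10 h 0 min / OT 0 h 19 min.
Totals: regular 30 h 44 min, overtime 0 h 19 min.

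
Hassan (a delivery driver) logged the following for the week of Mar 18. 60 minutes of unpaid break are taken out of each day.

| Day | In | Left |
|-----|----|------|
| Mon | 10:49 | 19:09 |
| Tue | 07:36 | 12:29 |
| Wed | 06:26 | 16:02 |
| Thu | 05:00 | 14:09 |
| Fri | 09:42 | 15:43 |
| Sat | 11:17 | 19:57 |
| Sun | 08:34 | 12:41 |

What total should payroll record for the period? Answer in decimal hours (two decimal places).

Mon: 10:49–19:09 = 8 h 20 min; less 60 min break → 7 h 20 min
Tue: 07:36–12:29 = 4 h 53 min; less 60 min break → 3 h 53 min
Wed: 06:26–16:02 = 9 h 36 min; less 60 min break → 8 h 36 min
Thu: 05:00–14:09 = 9 h 9 min; less 60 min break → 8 h 9 min
Fri: 09:42–15:43 = 6 h 1 min; less 60 min break → 5 h 1 min
Sat: 11:17–19:57 = 8 h 40 min; less 60 min break → 7 h 40 min
Sun: 08:34–12:41 = 4 h 7 min; less 60 min break → 3 h 7 min
Total: 7 h 20 min + 3 h 53 min + 8 h 36 min + 8 h 9 min + 5 h 1 min + 7 h 40 min + 3 h 7 min = 43 h 46 min.

43.77 hours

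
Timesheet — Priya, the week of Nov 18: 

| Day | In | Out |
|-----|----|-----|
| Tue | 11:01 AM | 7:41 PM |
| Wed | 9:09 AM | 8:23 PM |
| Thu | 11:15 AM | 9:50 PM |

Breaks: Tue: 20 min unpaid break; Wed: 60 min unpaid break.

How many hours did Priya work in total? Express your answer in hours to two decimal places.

29.15 hours

Tue: 11:01 AM–7:41 PM = 8 h 40 min; less 20 min break → 8 h 20 min
Wed: 9:09 AM–8:23 PM = 11 h 14 min; less 60 min break → 10 h 14 min
Thu: 11:15 AM–9:50 PM = 10 h 35 min
Total: 8 h 20 min + 10 h 14 min + 10 h 35 min = 29 h 9 min.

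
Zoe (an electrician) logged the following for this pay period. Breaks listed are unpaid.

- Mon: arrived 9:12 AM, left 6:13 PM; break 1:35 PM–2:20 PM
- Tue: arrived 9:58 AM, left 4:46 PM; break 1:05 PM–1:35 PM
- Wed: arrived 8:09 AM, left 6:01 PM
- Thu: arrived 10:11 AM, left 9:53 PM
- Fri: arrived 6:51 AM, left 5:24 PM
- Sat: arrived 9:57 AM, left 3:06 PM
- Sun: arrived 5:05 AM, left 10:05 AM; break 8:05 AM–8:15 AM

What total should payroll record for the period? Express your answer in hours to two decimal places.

56.67 hours

Mon: 9:12 AM–6:13 PM = 9 h 1 min; less 45 min break → 8 h 16 min
Tue: 9:58 AM–4:46 PM = 6 h 48 min; less 30 min break → 6 h 18 min
Wed: 8:09 AM–6:01 PM = 9 h 52 min
Thu: 10:11 AM–9:53 PM = 11 h 42 min
Fri: 6:51 AM–5:24 PM = 10 h 33 min
Sat: 9:57 AM–3:06 PM = 5 h 9 min
Sun: 5:05 AM–10:05 AM = 5 h 0 min; less 10 min break → 4 h 50 min
Total: 8 h 16 min + 6 h 18 min + 9 h 52 min + 11 h 42 min + 10 h 33 min + 5 h 9 min + 4 h 50 min = 56 h 40 min.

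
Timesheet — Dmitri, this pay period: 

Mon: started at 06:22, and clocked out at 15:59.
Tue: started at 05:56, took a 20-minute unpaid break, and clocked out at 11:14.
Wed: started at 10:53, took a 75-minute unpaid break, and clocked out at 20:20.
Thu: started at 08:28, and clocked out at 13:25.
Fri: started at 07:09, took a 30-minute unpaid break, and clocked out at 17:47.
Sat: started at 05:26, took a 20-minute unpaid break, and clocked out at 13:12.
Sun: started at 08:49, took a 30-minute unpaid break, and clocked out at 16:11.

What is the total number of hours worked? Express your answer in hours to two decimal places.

Mon: 06:22–15:59 = 9 h 37 min
Tue: 05:56–11:14 = 5 h 18 min; less 20 min break → 4 h 58 min
Wed: 10:53–20:20 = 9 h 27 min; less 75 min break → 8 h 12 min
Thu: 08:28–13:25 = 4 h 57 min
Fri: 07:09–17:47 = 10 h 38 min; less 30 min break → 10 h 8 min
Sat: 05:26–13:12 = 7 h 46 min; less 20 min break → 7 h 26 min
Sun: 08:49–16:11 = 7 h 22 min; less 30 min break → 6 h 52 min
Total: 9 h 37 min + 4 h 58 min + 8 h 12 min + 4 h 57 min + 10 h 8 min + 7 h 26 min + 6 h 52 min = 52 h 10 min.

52.17 hours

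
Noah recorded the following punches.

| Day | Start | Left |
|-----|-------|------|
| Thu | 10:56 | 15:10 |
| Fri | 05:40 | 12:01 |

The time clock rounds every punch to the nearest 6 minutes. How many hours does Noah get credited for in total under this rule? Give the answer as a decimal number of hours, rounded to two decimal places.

10.60 hours

Thu: in 10:56→10:54, out 15:10→15:12; 4 h 18 min
Fri: in 05:40→05:42, out 12:01→12:00; 6 h 18 min
Total credited: 10 h 36 min.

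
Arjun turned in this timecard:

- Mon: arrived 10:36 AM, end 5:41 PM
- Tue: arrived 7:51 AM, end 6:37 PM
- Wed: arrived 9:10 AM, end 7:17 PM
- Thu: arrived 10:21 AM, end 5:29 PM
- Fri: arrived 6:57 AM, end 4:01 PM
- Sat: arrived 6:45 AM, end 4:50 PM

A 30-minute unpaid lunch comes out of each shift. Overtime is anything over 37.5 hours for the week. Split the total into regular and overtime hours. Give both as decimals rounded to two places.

Mon: 10:36 AM–5:41 PM = 7 h 5 min; less 30 min break → 6 h 35 min
Tue: 7:51 AM–6:37 PM = 10 h 46 min; less 30 min break → 10 h 16 min
Wed: 9:10 AM–7:17 PM = 10 h 7 min; less 30 min break → 9 h 37 min
Thu: 10:21 AM–5:29 PM = 7 h 8 min; less 30 min break → 6 h 38 min
Fri: 6:57 AM–4:01 PM = 9 h 4 min; less 30 min break → 8 h 34 min
Sat: 6:45 AM–4:50 PM = 10 h 5 min; less 30 min break → 9 h 35 min
Total worked: 51 h 15 min = 51.25 h.
Threshold 37.5 h → overtime 13 h 45 min, regular 37 h 30 min.

Regular 37.50 hours, overtime 13.75 hours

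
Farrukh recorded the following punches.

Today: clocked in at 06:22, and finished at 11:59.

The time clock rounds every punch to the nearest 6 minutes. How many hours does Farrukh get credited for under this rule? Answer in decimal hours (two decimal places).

Today: in 06:22→06:24, out 11:59→12:00; 5 h 36 min

5.60 hours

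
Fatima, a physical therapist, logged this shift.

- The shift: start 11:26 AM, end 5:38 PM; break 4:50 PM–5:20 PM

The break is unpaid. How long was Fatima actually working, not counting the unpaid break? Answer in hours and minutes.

5 h 42 min

The shift: 11:26 AM–5:38 PM = 6 h 12 min; less 30 min break → 5 h 42 min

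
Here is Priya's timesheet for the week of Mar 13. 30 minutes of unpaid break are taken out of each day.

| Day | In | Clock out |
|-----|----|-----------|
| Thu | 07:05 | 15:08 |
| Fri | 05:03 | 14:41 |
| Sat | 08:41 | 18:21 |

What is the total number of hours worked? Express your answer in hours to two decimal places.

Thu: 07:05–15:08 = 8 h 3 min; less 30 min break → 7 h 33 min
Fri: 05:03–14:41 = 9 h 38 min; less 30 min break → 9 h 8 min
Sat: 08:41–18:21 = 9 h 40 min; less 30 min break → 9 h 10 min
Total: 7 h 33 min + 9 h 8 min + 9 h 10 min = 25 h 51 min.

25.85 hours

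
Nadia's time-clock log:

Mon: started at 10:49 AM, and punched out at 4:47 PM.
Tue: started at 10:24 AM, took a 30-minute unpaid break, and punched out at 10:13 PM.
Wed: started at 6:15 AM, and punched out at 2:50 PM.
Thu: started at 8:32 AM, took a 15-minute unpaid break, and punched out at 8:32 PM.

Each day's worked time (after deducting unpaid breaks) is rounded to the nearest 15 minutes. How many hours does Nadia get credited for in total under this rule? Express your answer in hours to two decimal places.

Mon: 10:49 AM–4:47 PM = 5 h 58 min → rounds to 6 h 0 min
Tue: 10:24 AM–10:13 PM = 11 h 49 min − 30 min = 11 h 19 min → rounds to 11 h 15 min
Wed: 6:15 AM–2:50 PM = 8 h 35 min → rounds to 8 h 30 min
Thu: 8:32 AM–8:32 PM = 12 h 0 min − 15 min = 11 h 45 min → rounds to 11 h 45 min
Total credited: 37 h 30 min.

37.50 hours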